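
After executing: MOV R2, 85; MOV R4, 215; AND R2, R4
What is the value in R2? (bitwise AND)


Register state trace:
  MOV R2, 85  → R2 = 85 (0b01010101)
  MOV R4, 215  → R4 = 215 (0b11010111)
  AND R2, R4  → R2 = 85 AND 215 = 85 (0b01010101)
Final: R2 = 85

85


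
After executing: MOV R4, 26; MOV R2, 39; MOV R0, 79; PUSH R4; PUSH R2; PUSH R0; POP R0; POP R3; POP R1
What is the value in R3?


Stack trace (top is rightmost):
  MOV R4, 26  → R4 = 26
  MOV R2, 39  → R2 = 39
  MOV R0, 79  → R0 = 79
  PUSH R4  → stack: [26]
  PUSH R2  → stack: [26, 39]
  PUSH R0  → stack: [26, 39, 79]
  POP R0  → R0 = 79, stack: [26, 39]
  POP R3  → R3 = 39, stack: [26]
  POP R1  → R1 = 26, stack: []
Final: R3 = 39

39


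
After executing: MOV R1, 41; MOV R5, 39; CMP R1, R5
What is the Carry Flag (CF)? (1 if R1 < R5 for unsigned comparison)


Register state trace:
  MOV R1, 41  → R1 = 41
  MOV R5, 39  → R5 = 39
  CMP R1, R5  → unsigned 41 - 39: no borrow
  41 >= 39, so CF = 0
CF = 0

0


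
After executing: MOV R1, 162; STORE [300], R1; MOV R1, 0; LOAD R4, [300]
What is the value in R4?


Register and memory trace:
  MOV R1, 162  → R1 = 162
  STORE [300], R1  → mem[300] = 162
  MOV R1, 0  → R1 = 0
  LOAD R4, [300]  → R4 = mem[300] = 162
Final: R4 = 162

162


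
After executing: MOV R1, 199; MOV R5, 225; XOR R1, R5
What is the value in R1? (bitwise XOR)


Register state trace:
  MOV R1, 199  → R1 = 199 (0b11000111)
  MOV R5, 225  → R5 = 225 (0b11100001)
  XOR R1, R5  → R1 = 199 XOR 225 = 38 (0b00100110)
Final: R1 = 38

38


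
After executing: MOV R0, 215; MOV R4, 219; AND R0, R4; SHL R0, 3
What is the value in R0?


Register state trace:
  MOV R0, 215  → R0 = 215 (0b11010111)
  MOV R4, 219  → R4 = 219 (0b11011011)
  AND R0, R4  → R0 = 215 AND 219 = 211 (0b11010011)
  SHL R0, 3  → R0 = 211 << 3 = 1688
Final: R0 = 1688

1688


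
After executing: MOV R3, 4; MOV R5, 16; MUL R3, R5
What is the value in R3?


Register state trace:
  MOV R3, 4  → R3 = 4
  MOV R5, 16  → R5 = 16
  MUL R3, R5  → R3 = 4 * 16 = 64
Final: R3 = 64

64


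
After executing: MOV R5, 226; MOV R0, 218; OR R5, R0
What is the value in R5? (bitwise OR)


Register state trace:
  MOV R5, 226  → R5 = 226 (0b11100010)
  MOV R0, 218  → R0 = 218 (0b11011010)
  OR R5, R0   → R5 = 226 OR 218 = 250 (0b11111010)
Final: R5 = 250

250


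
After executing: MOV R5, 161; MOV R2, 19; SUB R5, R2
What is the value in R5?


Register state trace:
  MOV R5, 161  → R5 = 161
  MOV R2, 19  → R2 = 19
  SUB R5, R2  → R5 = 161 - 19 = 142
Final: R5 = 142

142


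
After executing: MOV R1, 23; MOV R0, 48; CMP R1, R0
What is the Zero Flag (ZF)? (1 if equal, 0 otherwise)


Register state trace:
  MOV R1, 23  → R1 = 23
  MOV R0, 48  → R0 = 48
  CMP R1, R0  → computes 23 - 48 = -25
  Result is nonzero, so values are not equal
ZF = 0

0


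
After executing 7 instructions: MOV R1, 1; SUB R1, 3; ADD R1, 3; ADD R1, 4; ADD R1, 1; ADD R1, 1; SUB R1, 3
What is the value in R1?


Register state trace:
  MOV R1, 1  → R1 = 1
  SUB R1, 3  → R1 = 1 - 3 = -2
  ADD R1, 3  → R1 = -2 + 3 = 1
  ADD R1, 4  → R1 = 1 + 4 = 5
  ADD R1, 1  → R1 = 5 + 1 = 6
  ADD R1, 1  → R1 = 6 + 1 = 7
  SUB R1, 3  → R1 = 7 - 3 = 4
Final: R1 = 4

4


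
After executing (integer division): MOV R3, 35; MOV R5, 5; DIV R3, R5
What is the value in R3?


Register state trace:
  MOV R3, 35  → R3 = 35
  MOV R5, 5  → R5 = 5
  DIV R3, R5  → R3 = 35 // 5 = 7
Final: R3 = 7

7


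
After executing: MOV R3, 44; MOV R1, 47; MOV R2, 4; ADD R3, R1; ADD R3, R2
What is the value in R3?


Register state trace:
  MOV R3, 44  → R3 = 44
  MOV R1, 47  → R1 = 47
  MOV R2, 4  → R2 = 4
  ADD R3, R1  → R3 = 44 + 47 = 91
  ADD R3, R2  → R3 = 91 + 4 = 95
Final: R3 = 95

95


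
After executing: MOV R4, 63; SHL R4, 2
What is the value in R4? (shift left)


Register state trace:
  MOV R4, 63  → R4 = 63
  SHL R4, 2  → R4 = 63 << 2 = 63 * 2^2 = 252
Final: R4 = 252

252


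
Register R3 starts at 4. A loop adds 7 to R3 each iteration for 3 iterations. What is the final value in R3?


Starting value: R3 = 4
  Iter 1: R3 = 4 + 7 = 11
  Iter 2: R3 = 11 + 7 = 18
  Iter 3: R3 = 18 + 7 = 25
Final: R3 = 25

25


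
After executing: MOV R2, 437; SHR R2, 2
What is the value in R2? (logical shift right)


Register state trace:
  MOV R2, 437  → R2 = 437
  SHR R2, 2  → R2 = 437 >> 2 = 437 // 2^2 = 109
Final: R2 = 109

109


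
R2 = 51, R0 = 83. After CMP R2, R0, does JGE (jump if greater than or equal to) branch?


Trace:
  R2 = 51, R0 = 83
  CMP R2, R0  → compares 51 vs 83
  JGE checks: is 51 greater than or equal to 83?
  51 < 83, so condition is false
Branch taken: No

No


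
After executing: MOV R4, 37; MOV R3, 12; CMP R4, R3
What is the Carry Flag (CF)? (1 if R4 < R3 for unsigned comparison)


Register state trace:
  MOV R4, 37  → R4 = 37
  MOV R3, 12  → R3 = 12
  CMP R4, R3  → unsigned 37 - 12: no borrow
  37 >= 12, so CF = 0
CF = 0

0


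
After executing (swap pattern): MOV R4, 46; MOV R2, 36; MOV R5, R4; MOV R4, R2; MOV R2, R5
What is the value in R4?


Register state trace (swap pattern):
  MOV R4, 46  → R4 = 46
  MOV R2, 36  → R2 = 36
  MOV R5, R4  → R5 = 46  (save R4)
  MOV R4, R2  → R4 = 36  (R4 gets R2's value)
  MOV R2, R5  → R2 = 46  (R2 gets saved value)
Final: R4 = 36

36


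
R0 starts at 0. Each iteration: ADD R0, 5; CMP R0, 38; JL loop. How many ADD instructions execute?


Loop trace (R0 starts at 0, target 38, step 5):
  ADD #1: R0 = 0 + 5 = 5  → 5 < 38, loop
  ADD #2: R0 = 5 + 5 = 10  → 10 < 38, loop
  ADD #3: R0 = 10 + 5 = 15  → 15 < 38, loop
  ADD #4: R0 = 15 + 5 = 20  → 20 < 38, loop
  ADD #5: R0 = 20 + 5 = 25  → 25 < 38, loop
  ADD #6: R0 = 25 + 5 = 30  → 30 < 38, loop
  ADD #7: R0 = 30 + 5 = 35  → 35 < 38, loop
  ADD #8: R0 = 35 + 5 = 40  → 40 >= 38, exit
Total ADD instructions: 8

8


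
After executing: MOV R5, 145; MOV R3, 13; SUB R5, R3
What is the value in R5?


Register state trace:
  MOV R5, 145  → R5 = 145
  MOV R3, 13  → R3 = 13
  SUB R5, R3  → R5 = 145 - 13 = 132
Final: R5 = 132

132


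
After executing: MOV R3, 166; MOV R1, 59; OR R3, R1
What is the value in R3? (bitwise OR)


Register state trace:
  MOV R3, 166  → R3 = 166 (0b10100110)
  MOV R1, 59  → R1 = 59 (0b00111011)
  OR R3, R1   → R3 = 166 OR 59 = 191 (0b10111111)
Final: R3 = 191

191


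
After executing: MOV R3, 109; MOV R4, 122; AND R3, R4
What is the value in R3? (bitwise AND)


Register state trace:
  MOV R3, 109  → R3 = 109 (0b01101101)
  MOV R4, 122  → R4 = 122 (0b01111010)
  AND R3, R4  → R3 = 109 AND 122 = 104 (0b01101000)
Final: R3 = 104

104


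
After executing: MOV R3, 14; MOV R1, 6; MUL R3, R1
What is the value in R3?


Register state trace:
  MOV R3, 14  → R3 = 14
  MOV R1, 6  → R1 = 6
  MUL R3, R1  → R3 = 14 * 6 = 84
Final: R3 = 84

84


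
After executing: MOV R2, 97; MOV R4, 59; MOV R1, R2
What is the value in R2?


Register state trace:
  MOV R2, 97  → R2 = 97
  MOV R4, 59  → R4 = 59
  MOV R1, R2  → R1 = 97
Final: R2 = 97

97


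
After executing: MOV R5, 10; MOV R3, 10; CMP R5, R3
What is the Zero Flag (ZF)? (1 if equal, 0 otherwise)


Register state trace:
  MOV R5, 10  → R5 = 10
  MOV R3, 10  → R3 = 10
  CMP R5, R3  → computes 10 - 10 = 0
  Result is zero, so values are equal
ZF = 1

1


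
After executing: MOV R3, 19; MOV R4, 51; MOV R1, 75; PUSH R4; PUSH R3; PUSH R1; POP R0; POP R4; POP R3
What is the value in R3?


Stack trace (top is rightmost):
  MOV R3, 19  → R3 = 19
  MOV R4, 51  → R4 = 51
  MOV R1, 75  → R1 = 75
  PUSH R4  → stack: [51]
  PUSH R3  → stack: [51, 19]
  PUSH R1  → stack: [51, 19, 75]
  POP R0  → R0 = 75, stack: [51, 19]
  POP R4  → R4 = 19, stack: [51]
  POP R3  → R3 = 51, stack: []
Final: R3 = 51

51


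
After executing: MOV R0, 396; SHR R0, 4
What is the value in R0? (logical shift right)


Register state trace:
  MOV R0, 396  → R0 = 396
  SHR R0, 4  → R0 = 396 >> 4 = 396 // 2^4 = 24
Final: R0 = 24

24


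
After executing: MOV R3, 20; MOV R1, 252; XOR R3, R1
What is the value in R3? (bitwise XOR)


Register state trace:
  MOV R3, 20  → R3 = 20 (0b00010100)
  MOV R1, 252  → R1 = 252 (0b11111100)
  XOR R3, R1  → R3 = 20 XOR 252 = 232 (0b11101000)
Final: R3 = 232

232


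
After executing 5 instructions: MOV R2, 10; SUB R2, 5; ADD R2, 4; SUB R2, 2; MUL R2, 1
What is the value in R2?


Register state trace:
  MOV R2, 10  → R2 = 10
  SUB R2, 5  → R2 = 10 - 5 = 5
  ADD R2, 4  → R2 = 5 + 4 = 9
  SUB R2, 2  → R2 = 9 - 2 = 7
  MUL R2, 1  → R2 = 7 * 1 = 7
Final: R2 = 7

7


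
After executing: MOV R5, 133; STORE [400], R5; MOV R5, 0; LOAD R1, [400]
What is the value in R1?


Register and memory trace:
  MOV R5, 133  → R5 = 133
  STORE [400], R5  → mem[400] = 133
  MOV R5, 0  → R5 = 0
  LOAD R1, [400]  → R1 = mem[400] = 133
Final: R1 = 133

133


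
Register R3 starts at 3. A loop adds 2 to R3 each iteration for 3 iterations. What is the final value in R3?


Starting value: R3 = 3
  Iter 1: R3 = 3 + 2 = 5
  Iter 2: R3 = 5 + 2 = 7
  Iter 3: R3 = 7 + 2 = 9
Final: R3 = 9

9


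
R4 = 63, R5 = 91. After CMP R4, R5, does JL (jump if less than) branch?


Trace:
  R4 = 63, R5 = 91
  CMP R4, R5  → compares 63 vs 91
  JL checks: is 63 less than 91?
  63 < 91, so condition is true
Branch taken: Yes

Yes


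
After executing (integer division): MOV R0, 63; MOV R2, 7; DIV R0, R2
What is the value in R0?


Register state trace:
  MOV R0, 63  → R0 = 63
  MOV R2, 7  → R2 = 7
  DIV R0, R2  → R0 = 63 // 7 = 9
Final: R0 = 9

9


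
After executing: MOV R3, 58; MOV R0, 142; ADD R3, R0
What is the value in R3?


Register state trace:
  MOV R3, 58  → R3 = 58
  MOV R0, 142  → R0 = 142
  ADD R3, R0  → R3 = 58 + 142 = 200
Final: R3 = 200

200


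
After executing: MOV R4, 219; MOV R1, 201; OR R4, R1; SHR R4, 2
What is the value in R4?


Register state trace:
  MOV R4, 219  → R4 = 219 (0b11011011)
  MOV R1, 201  → R1 = 201 (0b11001001)
  OR R4, R1  → R4 = 219 OR 201 = 219 (0b11011011)
  SHR R4, 2  → R4 = 219 >> 2 = 54
Final: R4 = 54

54


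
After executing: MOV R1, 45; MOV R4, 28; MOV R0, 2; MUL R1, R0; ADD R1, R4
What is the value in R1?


Register state trace:
  MOV R1, 45  → R1 = 45
  MOV R4, 28  → R4 = 28
  MOV R0, 2  → R0 = 2
  MUL R1, R0  → R1 = 45 * 2 = 90
  ADD R1, R4  → R1 = 90 + 28 = 118
Final: R1 = 118

118


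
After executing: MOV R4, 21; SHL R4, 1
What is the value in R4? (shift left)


Register state trace:
  MOV R4, 21  → R4 = 21
  SHL R4, 1  → R4 = 21 << 1 = 21 * 2^1 = 42
Final: R4 = 42

42


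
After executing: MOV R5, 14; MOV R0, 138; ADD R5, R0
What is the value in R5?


Register state trace:
  MOV R5, 14  → R5 = 14
  MOV R0, 138  → R0 = 138
  ADD R5, R0  → R5 = 14 + 138 = 152
Final: R5 = 152

152


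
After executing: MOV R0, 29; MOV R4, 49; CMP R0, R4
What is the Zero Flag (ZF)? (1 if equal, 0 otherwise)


Register state trace:
  MOV R0, 29  → R0 = 29
  MOV R4, 49  → R4 = 49
  CMP R0, R4  → computes 29 - 49 = -20
  Result is nonzero, so values are not equal
ZF = 0

0


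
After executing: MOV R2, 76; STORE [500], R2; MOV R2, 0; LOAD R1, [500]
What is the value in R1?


Register and memory trace:
  MOV R2, 76  → R2 = 76
  STORE [500], R2  → mem[500] = 76
  MOV R2, 0  → R2 = 0
  LOAD R1, [500]  → R1 = mem[500] = 76
Final: R1 = 76

76


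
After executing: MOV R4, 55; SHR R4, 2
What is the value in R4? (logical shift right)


Register state trace:
  MOV R4, 55  → R4 = 55
  SHR R4, 2  → R4 = 55 >> 2 = 55 // 2^2 = 13
Final: R4 = 13

13


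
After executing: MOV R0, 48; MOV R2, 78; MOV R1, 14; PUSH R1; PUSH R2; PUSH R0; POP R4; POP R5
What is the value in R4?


Stack trace (top is rightmost):
  MOV R0, 48  → R0 = 48
  MOV R2, 78  → R2 = 78
  MOV R1, 14  → R1 = 14
  PUSH R1  → stack: [14]
  PUSH R2  → stack: [14, 78]
  PUSH R0  → stack: [14, 78, 48]
  POP R4  → R4 = 48, stack: [14, 78]
  POP R5  → R5 = 78, stack: [14]
Final: R4 = 48

48


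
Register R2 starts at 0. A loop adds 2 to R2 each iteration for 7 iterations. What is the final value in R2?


Starting value: R2 = 0
  Iter 1: R2 = 0 + 2 = 2
  Iter 2: R2 = 2 + 2 = 4
  Iter 3: R2 = 4 + 2 = 6
  Iter 4: R2 = 6 + 2 = 8
  Iter 5: R2 = 8 + 2 = 10
  Iter 6: R2 = 10 + 2 = 12
  Iter 7: R2 = 12 + 2 = 14
Final: R2 = 14

14


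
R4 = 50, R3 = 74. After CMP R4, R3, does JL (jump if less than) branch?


Trace:
  R4 = 50, R3 = 74
  CMP R4, R3  → compares 50 vs 74
  JL checks: is 50 less than 74?
  50 < 74, so condition is true
Branch taken: Yes

Yes


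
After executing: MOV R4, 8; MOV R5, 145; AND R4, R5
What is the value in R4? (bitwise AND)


Register state trace:
  MOV R4, 8  → R4 = 8 (0b00001000)
  MOV R5, 145  → R5 = 145 (0b10010001)
  AND R4, R5  → R4 = 8 AND 145 = 0 (0b00000000)
Final: R4 = 0

0


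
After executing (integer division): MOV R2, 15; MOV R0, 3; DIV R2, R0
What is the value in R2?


Register state trace:
  MOV R2, 15  → R2 = 15
  MOV R0, 3  → R0 = 3
  DIV R2, R0  → R2 = 15 // 3 = 5
Final: R2 = 5

5


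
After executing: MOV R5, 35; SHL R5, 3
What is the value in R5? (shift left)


Register state trace:
  MOV R5, 35  → R5 = 35
  SHL R5, 3  → R5 = 35 << 3 = 35 * 2^3 = 280
Final: R5 = 280

280


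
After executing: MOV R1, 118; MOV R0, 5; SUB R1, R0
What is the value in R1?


Register state trace:
  MOV R1, 118  → R1 = 118
  MOV R0, 5  → R0 = 5
  SUB R1, R0  → R1 = 118 - 5 = 113
Final: R1 = 113

113


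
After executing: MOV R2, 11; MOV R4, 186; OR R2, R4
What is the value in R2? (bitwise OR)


Register state trace:
  MOV R2, 11  → R2 = 11 (0b00001011)
  MOV R4, 186  → R4 = 186 (0b10111010)
  OR R2, R4   → R2 = 11 OR 186 = 187 (0b10111011)
Final: R2 = 187

187


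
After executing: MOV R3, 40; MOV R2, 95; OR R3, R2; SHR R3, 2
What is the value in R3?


Register state trace:
  MOV R3, 40  → R3 = 40 (0b00101000)
  MOV R2, 95  → R2 = 95 (0b01011111)
  OR R3, R2  → R3 = 40 OR 95 = 127 (0b01111111)
  SHR R3, 2  → R3 = 127 >> 2 = 31
Final: R3 = 31

31


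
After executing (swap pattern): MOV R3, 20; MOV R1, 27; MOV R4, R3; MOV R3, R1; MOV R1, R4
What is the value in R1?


Register state trace (swap pattern):
  MOV R3, 20  → R3 = 20
  MOV R1, 27  → R1 = 27
  MOV R4, R3  → R4 = 20  (save R3)
  MOV R3, R1  → R3 = 27  (R3 gets R1's value)
  MOV R1, R4  → R1 = 20  (R1 gets saved value)
Final: R1 = 20

20


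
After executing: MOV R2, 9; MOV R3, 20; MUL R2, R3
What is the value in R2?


Register state trace:
  MOV R2, 9  → R2 = 9
  MOV R3, 20  → R3 = 20
  MUL R2, R3  → R2 = 9 * 20 = 180
Final: R2 = 180

180


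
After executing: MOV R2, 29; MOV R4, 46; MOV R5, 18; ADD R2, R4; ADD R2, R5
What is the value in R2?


Register state trace:
  MOV R2, 29  → R2 = 29
  MOV R4, 46  → R4 = 46
  MOV R5, 18  → R5 = 18
  ADD R2, R4  → R2 = 29 + 46 = 75
  ADD R2, R5  → R2 = 75 + 18 = 93
Final: R2 = 93

93


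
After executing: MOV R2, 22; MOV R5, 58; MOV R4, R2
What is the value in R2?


Register state trace:
  MOV R2, 22  → R2 = 22
  MOV R5, 58  → R5 = 58
  MOV R4, R2  → R4 = 22
Final: R2 = 22

22


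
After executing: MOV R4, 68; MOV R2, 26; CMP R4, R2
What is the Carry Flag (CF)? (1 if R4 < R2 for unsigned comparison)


Register state trace:
  MOV R4, 68  → R4 = 68
  MOV R2, 26  → R2 = 26
  CMP R4, R2  → unsigned 68 - 26: no borrow
  68 >= 26, so CF = 0
CF = 0

0


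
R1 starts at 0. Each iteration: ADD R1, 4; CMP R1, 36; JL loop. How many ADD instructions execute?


Loop trace (R1 starts at 0, target 36, step 4):
  ADD #1: R1 = 0 + 4 = 4  → 4 < 36, loop
  ADD #2: R1 = 4 + 4 = 8  → 8 < 36, loop
  ADD #3: R1 = 8 + 4 = 12  → 12 < 36, loop
  ADD #4: R1 = 12 + 4 = 16  → 16 < 36, loop
  ADD #5: R1 = 16 + 4 = 20  → 20 < 36, loop
  ADD #6: R1 = 20 + 4 = 24  → 24 < 36, loop
  ADD #7: R1 = 24 + 4 = 28  → 28 < 36, loop
  ADD #8: R1 = 28 + 4 = 32  → 32 < 36, loop
  ADD #9: R1 = 32 + 4 = 36  → 36 >= 36, exit
Total ADD instructions: 9

9


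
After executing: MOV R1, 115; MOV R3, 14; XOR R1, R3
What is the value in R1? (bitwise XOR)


Register state trace:
  MOV R1, 115  → R1 = 115 (0b01110011)
  MOV R3, 14  → R3 = 14 (0b00001110)
  XOR R1, R3  → R1 = 115 XOR 14 = 125 (0b01111101)
Final: R1 = 125

125


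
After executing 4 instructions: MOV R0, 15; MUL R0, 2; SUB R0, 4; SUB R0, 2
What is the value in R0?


Register state trace:
  MOV R0, 15  → R0 = 15
  MUL R0, 2  → R0 = 15 * 2 = 30
  SUB R0, 4  → R0 = 30 - 4 = 26
  SUB R0, 2  → R0 = 26 - 2 = 24
Final: R0 = 24

24


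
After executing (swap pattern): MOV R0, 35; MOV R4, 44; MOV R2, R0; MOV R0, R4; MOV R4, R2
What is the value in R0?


Register state trace (swap pattern):
  MOV R0, 35  → R0 = 35
  MOV R4, 44  → R4 = 44
  MOV R2, R0  → R2 = 35  (save R0)
  MOV R0, R4  → R0 = 44  (R0 gets R4's value)
  MOV R4, R2  → R4 = 35  (R4 gets saved value)
Final: R0 = 44

44


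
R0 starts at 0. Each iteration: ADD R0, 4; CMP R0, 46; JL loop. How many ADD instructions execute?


Loop trace (R0 starts at 0, target 46, step 4):
  ADD #1: R0 = 0 + 4 = 4  → 4 < 46, loop
  ADD #2: R0 = 4 + 4 = 8  → 8 < 46, loop
  ADD #3: R0 = 8 + 4 = 12  → 12 < 46, loop
  ADD #4: R0 = 12 + 4 = 16  → 16 < 46, loop
  ADD #5: R0 = 16 + 4 = 20  → 20 < 46, loop
  ADD #6: R0 = 20 + 4 = 24  → 24 < 46, loop
  ADD #7: R0 = 24 + 4 = 28  → 28 < 46, loop
  ADD #8: R0 = 28 + 4 = 32  → 32 < 46, loop
  ADD #9: R0 = 32 + 4 = 36  → 36 < 46, loop
  ADD #10: R0 = 36 + 4 = 40  → 40 < 46, loop
  ADD #11: R0 = 40 + 4 = 44  → 44 < 46, loop
  ADD #12: R0 = 44 + 4 = 48  → 48 >= 46, exit
Total ADD instructions: 12

12


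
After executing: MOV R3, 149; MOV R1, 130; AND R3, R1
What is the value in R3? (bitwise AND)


Register state trace:
  MOV R3, 149  → R3 = 149 (0b10010101)
  MOV R1, 130  → R1 = 130 (0b10000010)
  AND R3, R1  → R3 = 149 AND 130 = 128 (0b10000000)
Final: R3 = 128

128


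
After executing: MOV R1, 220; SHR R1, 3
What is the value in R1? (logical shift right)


Register state trace:
  MOV R1, 220  → R1 = 220
  SHR R1, 3  → R1 = 220 >> 3 = 220 // 2^3 = 27
Final: R1 = 27

27


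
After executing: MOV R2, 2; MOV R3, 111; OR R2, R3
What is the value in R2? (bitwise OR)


Register state trace:
  MOV R2, 2  → R2 = 2 (0b00000010)
  MOV R3, 111  → R3 = 111 (0b01101111)
  OR R2, R3   → R2 = 2 OR 111 = 111 (0b01101111)
Final: R2 = 111

111


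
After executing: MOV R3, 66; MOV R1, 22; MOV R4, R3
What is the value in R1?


Register state trace:
  MOV R3, 66  → R3 = 66
  MOV R1, 22  → R1 = 22
  MOV R4, R3  → R4 = 66
Final: R1 = 22

22


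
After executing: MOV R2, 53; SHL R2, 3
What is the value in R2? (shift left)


Register state trace:
  MOV R2, 53  → R2 = 53
  SHL R2, 3  → R2 = 53 << 3 = 53 * 2^3 = 424
Final: R2 = 424

424


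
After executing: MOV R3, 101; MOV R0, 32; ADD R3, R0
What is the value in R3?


Register state trace:
  MOV R3, 101  → R3 = 101
  MOV R0, 32  → R0 = 32
  ADD R3, R0  → R3 = 101 + 32 = 133
Final: R3 = 133

133


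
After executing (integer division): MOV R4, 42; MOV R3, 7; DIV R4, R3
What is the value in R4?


Register state trace:
  MOV R4, 42  → R4 = 42
  MOV R3, 7  → R3 = 7
  DIV R4, R3  → R4 = 42 // 7 = 6
Final: R4 = 6

6


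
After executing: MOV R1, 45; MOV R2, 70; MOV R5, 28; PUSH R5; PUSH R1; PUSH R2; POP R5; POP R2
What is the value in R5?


Stack trace (top is rightmost):
  MOV R1, 45  → R1 = 45
  MOV R2, 70  → R2 = 70
  MOV R5, 28  → R5 = 28
  PUSH R5  → stack: [28]
  PUSH R1  → stack: [28, 45]
  PUSH R2  → stack: [28, 45, 70]
  POP R5  → R5 = 70, stack: [28, 45]
  POP R2  → R2 = 45, stack: [28]
Final: R5 = 70

70


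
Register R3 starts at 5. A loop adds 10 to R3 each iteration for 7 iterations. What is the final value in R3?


Starting value: R3 = 5
  Iter 1: R3 = 5 + 10 = 15
  Iter 2: R3 = 15 + 10 = 25
  Iter 3: R3 = 25 + 10 = 35
  Iter 4: R3 = 35 + 10 = 45
  Iter 5: R3 = 45 + 10 = 55
  Iter 6: R3 = 55 + 10 = 65
  Iter 7: R3 = 65 + 10 = 75
Final: R3 = 75

75


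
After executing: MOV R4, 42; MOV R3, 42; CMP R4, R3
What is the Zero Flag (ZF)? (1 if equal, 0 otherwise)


Register state trace:
  MOV R4, 42  → R4 = 42
  MOV R3, 42  → R3 = 42
  CMP R4, R3  → computes 42 - 42 = 0
  Result is zero, so values are equal
ZF = 1

1


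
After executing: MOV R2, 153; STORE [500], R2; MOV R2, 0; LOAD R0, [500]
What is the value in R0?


Register and memory trace:
  MOV R2, 153  → R2 = 153
  STORE [500], R2  → mem[500] = 153
  MOV R2, 0  → R2 = 0
  LOAD R0, [500]  → R0 = mem[500] = 153
Final: R0 = 153

153


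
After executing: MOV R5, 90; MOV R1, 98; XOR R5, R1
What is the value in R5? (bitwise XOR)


Register state trace:
  MOV R5, 90  → R5 = 90 (0b01011010)
  MOV R1, 98  → R1 = 98 (0b01100010)
  XOR R5, R1  → R5 = 90 XOR 98 = 56 (0b00111000)
Final: R5 = 56

56


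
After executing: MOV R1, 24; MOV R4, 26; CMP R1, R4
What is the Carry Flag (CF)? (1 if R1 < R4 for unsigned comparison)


Register state trace:
  MOV R1, 24  → R1 = 24
  MOV R4, 26  → R4 = 26
  CMP R1, R4  → unsigned 24 - 26: borrow occurs
  24 < 26, so CF = 1
CF = 1

1


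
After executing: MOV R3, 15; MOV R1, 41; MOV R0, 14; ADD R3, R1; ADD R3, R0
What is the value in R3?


Register state trace:
  MOV R3, 15  → R3 = 15
  MOV R1, 41  → R1 = 41
  MOV R0, 14  → R0 = 14
  ADD R3, R1  → R3 = 15 + 41 = 56
  ADD R3, R0  → R3 = 56 + 14 = 70
Final: R3 = 70

70


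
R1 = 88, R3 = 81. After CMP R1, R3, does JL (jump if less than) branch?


Trace:
  R1 = 88, R3 = 81
  CMP R1, R3  → compares 88 vs 81
  JL checks: is 88 less than 81?
  88 > 81, so condition is false
Branch taken: No

No


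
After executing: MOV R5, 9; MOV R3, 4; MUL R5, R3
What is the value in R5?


Register state trace:
  MOV R5, 9  → R5 = 9
  MOV R3, 4  → R3 = 4
  MUL R5, R3  → R5 = 9 * 4 = 36
Final: R5 = 36

36


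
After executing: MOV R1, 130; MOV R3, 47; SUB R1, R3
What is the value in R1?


Register state trace:
  MOV R1, 130  → R1 = 130
  MOV R3, 47  → R3 = 47
  SUB R1, R3  → R1 = 130 - 47 = 83
Final: R1 = 83

83


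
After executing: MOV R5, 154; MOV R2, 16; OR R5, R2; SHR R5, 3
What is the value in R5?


Register state trace:
  MOV R5, 154  → R5 = 154 (0b10011010)
  MOV R2, 16  → R2 = 16 (0b00010000)
  OR R5, R2  → R5 = 154 OR 16 = 154 (0b10011010)
  SHR R5, 3  → R5 = 154 >> 3 = 19
Final: R5 = 19

19


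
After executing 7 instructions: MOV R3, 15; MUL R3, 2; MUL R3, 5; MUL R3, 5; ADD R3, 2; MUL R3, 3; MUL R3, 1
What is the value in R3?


Register state trace:
  MOV R3, 15  → R3 = 15
  MUL R3, 2  → R3 = 15 * 2 = 30
  MUL R3, 5  → R3 = 30 * 5 = 150
  MUL R3, 5  → R3 = 150 * 5 = 750
  ADD R3, 2  → R3 = 750 + 2 = 752
  MUL R3, 3  → R3 = 752 * 3 = 2256
  MUL R3, 1  → R3 = 2256 * 1 = 2256
Final: R3 = 2256

2256


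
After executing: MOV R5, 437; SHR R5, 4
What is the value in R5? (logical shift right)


Register state trace:
  MOV R5, 437  → R5 = 437
  SHR R5, 4  → R5 = 437 >> 4 = 437 // 2^4 = 27
Final: R5 = 27

27


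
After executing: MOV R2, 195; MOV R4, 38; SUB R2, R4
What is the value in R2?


Register state trace:
  MOV R2, 195  → R2 = 195
  MOV R4, 38  → R4 = 38
  SUB R2, R4  → R2 = 195 - 38 = 157
Final: R2 = 157

157


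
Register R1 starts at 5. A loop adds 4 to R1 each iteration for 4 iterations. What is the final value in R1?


Starting value: R1 = 5
  Iter 1: R1 = 5 + 4 = 9
  Iter 2: R1 = 9 + 4 = 13
  Iter 3: R1 = 13 + 4 = 17
  Iter 4: R1 = 17 + 4 = 21
Final: R1 = 21

21


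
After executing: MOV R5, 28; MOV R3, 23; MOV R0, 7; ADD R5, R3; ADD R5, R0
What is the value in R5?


Register state trace:
  MOV R5, 28  → R5 = 28
  MOV R3, 23  → R3 = 23
  MOV R0, 7  → R0 = 7
  ADD R5, R3  → R5 = 28 + 23 = 51
  ADD R5, R0  → R5 = 51 + 7 = 58
Final: R5 = 58

58


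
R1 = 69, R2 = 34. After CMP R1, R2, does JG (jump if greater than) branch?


Trace:
  R1 = 69, R2 = 34
  CMP R1, R2  → compares 69 vs 34
  JG checks: is 69 greater than 34?
  69 > 34, so condition is true
Branch taken: Yes

Yes


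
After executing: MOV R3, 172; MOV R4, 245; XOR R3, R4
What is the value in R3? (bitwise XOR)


Register state trace:
  MOV R3, 172  → R3 = 172 (0b10101100)
  MOV R4, 245  → R4 = 245 (0b11110101)
  XOR R3, R4  → R3 = 172 XOR 245 = 89 (0b01011001)
Final: R3 = 89

89


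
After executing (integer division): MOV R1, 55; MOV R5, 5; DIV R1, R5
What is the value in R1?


Register state trace:
  MOV R1, 55  → R1 = 55
  MOV R5, 5  → R5 = 5
  DIV R1, R5  → R1 = 55 // 5 = 11
Final: R1 = 11

11


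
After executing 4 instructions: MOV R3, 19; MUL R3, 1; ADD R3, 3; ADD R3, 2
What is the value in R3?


Register state trace:
  MOV R3, 19  → R3 = 19
  MUL R3, 1  → R3 = 19 * 1 = 19
  ADD R3, 3  → R3 = 19 + 3 = 22
  ADD R3, 2  → R3 = 22 + 2 = 24
Final: R3 = 24

24


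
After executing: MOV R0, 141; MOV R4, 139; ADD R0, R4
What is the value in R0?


Register state trace:
  MOV R0, 141  → R0 = 141
  MOV R4, 139  → R4 = 139
  ADD R0, R4  → R0 = 141 + 139 = 280
Final: R0 = 280

280


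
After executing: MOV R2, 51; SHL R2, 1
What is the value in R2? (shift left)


Register state trace:
  MOV R2, 51  → R2 = 51
  SHL R2, 1  → R2 = 51 << 1 = 51 * 2^1 = 102
Final: R2 = 102

102


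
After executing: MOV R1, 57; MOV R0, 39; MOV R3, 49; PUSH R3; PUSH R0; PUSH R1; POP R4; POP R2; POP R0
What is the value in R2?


Stack trace (top is rightmost):
  MOV R1, 57  → R1 = 57
  MOV R0, 39  → R0 = 39
  MOV R3, 49  → R3 = 49
  PUSH R3  → stack: [49]
  PUSH R0  → stack: [49, 39]
  PUSH R1  → stack: [49, 39, 57]
  POP R4  → R4 = 57, stack: [49, 39]
  POP R2  → R2 = 39, stack: [49]
  POP R0  → R0 = 49, stack: []
Final: R2 = 39

39


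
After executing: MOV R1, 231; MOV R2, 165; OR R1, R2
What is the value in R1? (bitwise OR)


Register state trace:
  MOV R1, 231  → R1 = 231 (0b11100111)
  MOV R2, 165  → R2 = 165 (0b10100101)
  OR R1, R2   → R1 = 231 OR 165 = 231 (0b11100111)
Final: R1 = 231

231


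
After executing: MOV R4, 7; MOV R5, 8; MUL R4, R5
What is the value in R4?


Register state trace:
  MOV R4, 7  → R4 = 7
  MOV R5, 8  → R5 = 8
  MUL R4, R5  → R4 = 7 * 8 = 56
Final: R4 = 56

56


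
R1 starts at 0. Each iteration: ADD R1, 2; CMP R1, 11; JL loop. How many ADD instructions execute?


Loop trace (R1 starts at 0, target 11, step 2):
  ADD #1: R1 = 0 + 2 = 2  → 2 < 11, loop
  ADD #2: R1 = 2 + 2 = 4  → 4 < 11, loop
  ADD #3: R1 = 4 + 2 = 6  → 6 < 11, loop
  ADD #4: R1 = 6 + 2 = 8  → 8 < 11, loop
  ADD #5: R1 = 8 + 2 = 10  → 10 < 11, loop
  ADD #6: R1 = 10 + 2 = 12  → 12 >= 11, exit
Total ADD instructions: 6

6


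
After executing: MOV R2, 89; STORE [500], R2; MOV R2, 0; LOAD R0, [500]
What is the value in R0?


Register and memory trace:
  MOV R2, 89  → R2 = 89
  STORE [500], R2  → mem[500] = 89
  MOV R2, 0  → R2 = 0
  LOAD R0, [500]  → R0 = mem[500] = 89
Final: R0 = 89

89


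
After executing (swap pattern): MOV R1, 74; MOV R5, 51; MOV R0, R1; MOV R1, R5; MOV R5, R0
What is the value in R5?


Register state trace (swap pattern):
  MOV R1, 74  → R1 = 74
  MOV R5, 51  → R5 = 51
  MOV R0, R1  → R0 = 74  (save R1)
  MOV R1, R5  → R1 = 51  (R1 gets R5's value)
  MOV R5, R0  → R5 = 74  (R5 gets saved value)
Final: R5 = 74

74


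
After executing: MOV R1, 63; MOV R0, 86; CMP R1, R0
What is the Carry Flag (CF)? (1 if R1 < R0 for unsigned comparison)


Register state trace:
  MOV R1, 63  → R1 = 63
  MOV R0, 86  → R0 = 86
  CMP R1, R0  → unsigned 63 - 86: borrow occurs
  63 < 86, so CF = 1
CF = 1

1


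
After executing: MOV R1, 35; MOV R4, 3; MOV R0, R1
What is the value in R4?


Register state trace:
  MOV R1, 35  → R1 = 35
  MOV R4, 3  → R4 = 3
  MOV R0, R1  → R0 = 35
Final: R4 = 3

3


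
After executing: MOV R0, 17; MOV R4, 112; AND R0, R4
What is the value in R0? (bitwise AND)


Register state trace:
  MOV R0, 17  → R0 = 17 (0b00010001)
  MOV R4, 112  → R4 = 112 (0b01110000)
  AND R0, R4  → R0 = 17 AND 112 = 16 (0b00010000)
Final: R0 = 16

16


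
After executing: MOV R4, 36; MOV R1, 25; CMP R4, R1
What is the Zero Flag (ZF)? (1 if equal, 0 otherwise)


Register state trace:
  MOV R4, 36  → R4 = 36
  MOV R1, 25  → R1 = 25
  CMP R4, R1  → computes 36 - 25 = 11
  Result is nonzero, so values are not equal
ZF = 0

0


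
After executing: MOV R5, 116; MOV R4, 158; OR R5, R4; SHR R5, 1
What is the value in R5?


Register state trace:
  MOV R5, 116  → R5 = 116 (0b01110100)
  MOV R4, 158  → R4 = 158 (0b10011110)
  OR R5, R4  → R5 = 116 OR 158 = 254 (0b11111110)
  SHR R5, 1  → R5 = 254 >> 1 = 127
Final: R5 = 127

127


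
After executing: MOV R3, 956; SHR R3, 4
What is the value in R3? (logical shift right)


Register state trace:
  MOV R3, 956  → R3 = 956
  SHR R3, 4  → R3 = 956 >> 4 = 956 // 2^4 = 59
Final: R3 = 59

59


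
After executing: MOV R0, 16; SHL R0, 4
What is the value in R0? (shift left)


Register state trace:
  MOV R0, 16  → R0 = 16
  SHL R0, 4  → R0 = 16 << 4 = 16 * 2^4 = 256
Final: R0 = 256

256


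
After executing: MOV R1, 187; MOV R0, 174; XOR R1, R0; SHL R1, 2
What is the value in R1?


Register state trace:
  MOV R1, 187  → R1 = 187 (0b10111011)
  MOV R0, 174  → R0 = 174 (0b10101110)
  XOR R1, R0  → R1 = 187 XOR 174 = 21 (0b00010101)
  SHL R1, 2  → R1 = 21 << 2 = 84
Final: R1 = 84

84


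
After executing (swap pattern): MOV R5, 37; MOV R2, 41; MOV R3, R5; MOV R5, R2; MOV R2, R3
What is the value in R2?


Register state trace (swap pattern):
  MOV R5, 37  → R5 = 37
  MOV R2, 41  → R2 = 41
  MOV R3, R5  → R3 = 37  (save R5)
  MOV R5, R2  → R5 = 41  (R5 gets R2's value)
  MOV R2, R3  → R2 = 37  (R2 gets saved value)
Final: R2 = 37

37


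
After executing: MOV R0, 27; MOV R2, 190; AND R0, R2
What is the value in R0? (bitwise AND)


Register state trace:
  MOV R0, 27  → R0 = 27 (0b00011011)
  MOV R2, 190  → R2 = 190 (0b10111110)
  AND R0, R2  → R0 = 27 AND 190 = 26 (0b00011010)
Final: R0 = 26

26


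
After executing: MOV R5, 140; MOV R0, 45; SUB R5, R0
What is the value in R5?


Register state trace:
  MOV R5, 140  → R5 = 140
  MOV R0, 45  → R0 = 45
  SUB R5, R0  → R5 = 140 - 45 = 95
Final: R5 = 95

95


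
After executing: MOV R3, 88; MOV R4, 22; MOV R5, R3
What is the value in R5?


Register state trace:
  MOV R3, 88  → R3 = 88
  MOV R4, 22  → R4 = 22
  MOV R5, R3  → R5 = 88
Final: R5 = 88

88


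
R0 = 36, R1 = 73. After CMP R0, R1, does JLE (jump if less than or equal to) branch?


Trace:
  R0 = 36, R1 = 73
  CMP R0, R1  → compares 36 vs 73
  JLE checks: is 36 less than or equal to 73?
  36 < 73, so condition is true
Branch taken: Yes

Yes


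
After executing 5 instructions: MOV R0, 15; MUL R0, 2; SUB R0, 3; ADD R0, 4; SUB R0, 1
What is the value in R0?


Register state trace:
  MOV R0, 15  → R0 = 15
  MUL R0, 2  → R0 = 15 * 2 = 30
  SUB R0, 3  → R0 = 30 - 3 = 27
  ADD R0, 4  → R0 = 27 + 4 = 31
  SUB R0, 1  → R0 = 31 - 1 = 30
Final: R0 = 30

30


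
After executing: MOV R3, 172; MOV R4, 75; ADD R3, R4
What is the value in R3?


Register state trace:
  MOV R3, 172  → R3 = 172
  MOV R4, 75  → R4 = 75
  ADD R3, R4  → R3 = 172 + 75 = 247
Final: R3 = 247

247


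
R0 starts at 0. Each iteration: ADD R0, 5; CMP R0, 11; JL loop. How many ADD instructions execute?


Loop trace (R0 starts at 0, target 11, step 5):
  ADD #1: R0 = 0 + 5 = 5  → 5 < 11, loop
  ADD #2: R0 = 5 + 5 = 10  → 10 < 11, loop
  ADD #3: R0 = 10 + 5 = 15  → 15 >= 11, exit
Total ADD instructions: 3

3


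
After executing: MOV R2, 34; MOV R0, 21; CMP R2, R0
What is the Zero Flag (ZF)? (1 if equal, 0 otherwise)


Register state trace:
  MOV R2, 34  → R2 = 34
  MOV R0, 21  → R0 = 21
  CMP R2, R0  → computes 34 - 21 = 13
  Result is nonzero, so values are not equal
ZF = 0

0


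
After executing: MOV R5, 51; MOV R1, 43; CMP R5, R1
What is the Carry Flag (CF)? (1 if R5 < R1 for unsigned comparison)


Register state trace:
  MOV R5, 51  → R5 = 51
  MOV R1, 43  → R1 = 43
  CMP R5, R1  → unsigned 51 - 43: no borrow
  51 >= 43, so CF = 0
CF = 0

0


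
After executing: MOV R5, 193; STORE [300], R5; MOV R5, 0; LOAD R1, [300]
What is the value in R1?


Register and memory trace:
  MOV R5, 193  → R5 = 193
  STORE [300], R5  → mem[300] = 193
  MOV R5, 0  → R5 = 0
  LOAD R1, [300]  → R1 = mem[300] = 193
Final: R1 = 193

193


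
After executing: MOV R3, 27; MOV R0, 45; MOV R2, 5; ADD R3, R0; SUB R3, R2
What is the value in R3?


Register state trace:
  MOV R3, 27  → R3 = 27
  MOV R0, 45  → R0 = 45
  MOV R2, 5  → R2 = 5
  ADD R3, R0  → R3 = 27 + 45 = 72
  SUB R3, R2  → R3 = 72 - 5 = 67
Final: R3 = 67

67


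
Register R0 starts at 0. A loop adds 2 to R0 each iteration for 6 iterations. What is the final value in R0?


Starting value: R0 = 0
  Iter 1: R0 = 0 + 2 = 2
  Iter 2: R0 = 2 + 2 = 4
  Iter 3: R0 = 4 + 2 = 6
  Iter 4: R0 = 6 + 2 = 8
  Iter 5: R0 = 8 + 2 = 10
  Iter 6: R0 = 10 + 2 = 12
Final: R0 = 12

12


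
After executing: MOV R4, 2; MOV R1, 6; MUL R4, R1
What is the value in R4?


Register state trace:
  MOV R4, 2  → R4 = 2
  MOV R1, 6  → R1 = 6
  MUL R4, R1  → R4 = 2 * 6 = 12
Final: R4 = 12

12


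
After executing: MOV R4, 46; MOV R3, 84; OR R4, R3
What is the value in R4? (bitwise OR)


Register state trace:
  MOV R4, 46  → R4 = 46 (0b00101110)
  MOV R3, 84  → R3 = 84 (0b01010100)
  OR R4, R3   → R4 = 46 OR 84 = 126 (0b01111110)
Final: R4 = 126

126


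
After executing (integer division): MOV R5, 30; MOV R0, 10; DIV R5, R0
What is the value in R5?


Register state trace:
  MOV R5, 30  → R5 = 30
  MOV R0, 10  → R0 = 10
  DIV R5, R0  → R5 = 30 // 10 = 3
Final: R5 = 3

3


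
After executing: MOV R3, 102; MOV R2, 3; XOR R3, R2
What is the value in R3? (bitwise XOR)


Register state trace:
  MOV R3, 102  → R3 = 102 (0b01100110)
  MOV R2, 3  → R2 = 3 (0b00000011)
  XOR R3, R2  → R3 = 102 XOR 3 = 101 (0b01100101)
Final: R3 = 101

101


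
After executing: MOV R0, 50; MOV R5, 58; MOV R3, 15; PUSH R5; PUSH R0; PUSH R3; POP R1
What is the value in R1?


Stack trace (top is rightmost):
  MOV R0, 50  → R0 = 50
  MOV R5, 58  → R5 = 58
  MOV R3, 15  → R3 = 15
  PUSH R5  → stack: [58]
  PUSH R0  → stack: [58, 50]
  PUSH R3  → stack: [58, 50, 15]
  POP R1  → R1 = 15, stack: [58, 50]
Final: R1 = 15

15


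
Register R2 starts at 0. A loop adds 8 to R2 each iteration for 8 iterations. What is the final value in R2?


Starting value: R2 = 0
  Iter 1: R2 = 0 + 8 = 8
  Iter 2: R2 = 8 + 8 = 16
  Iter 3: R2 = 16 + 8 = 24
  Iter 4: R2 = 24 + 8 = 32
  Iter 5: R2 = 32 + 8 = 40
  Iter 6: R2 = 40 + 8 = 48
  Iter 7: R2 = 48 + 8 = 56
  Iter 8: R2 = 56 + 8 = 64
Final: R2 = 64

64


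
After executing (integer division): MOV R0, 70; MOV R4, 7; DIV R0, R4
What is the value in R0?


Register state trace:
  MOV R0, 70  → R0 = 70
  MOV R4, 7  → R4 = 7
  DIV R0, R4  → R0 = 70 // 7 = 10
Final: R0 = 10

10


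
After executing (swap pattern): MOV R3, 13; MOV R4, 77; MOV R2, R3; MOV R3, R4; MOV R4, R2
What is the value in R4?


Register state trace (swap pattern):
  MOV R3, 13  → R3 = 13
  MOV R4, 77  → R4 = 77
  MOV R2, R3  → R2 = 13  (save R3)
  MOV R3, R4  → R3 = 77  (R3 gets R4's value)
  MOV R4, R2  → R4 = 13  (R4 gets saved value)
Final: R4 = 13

13


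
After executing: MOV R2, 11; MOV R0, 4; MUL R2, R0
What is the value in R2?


Register state trace:
  MOV R2, 11  → R2 = 11
  MOV R0, 4  → R0 = 4
  MUL R2, R0  → R2 = 11 * 4 = 44
Final: R2 = 44

44


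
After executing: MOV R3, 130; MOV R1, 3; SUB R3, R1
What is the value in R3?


Register state trace:
  MOV R3, 130  → R3 = 130
  MOV R1, 3  → R1 = 3
  SUB R3, R1  → R3 = 130 - 3 = 127
Final: R3 = 127

127


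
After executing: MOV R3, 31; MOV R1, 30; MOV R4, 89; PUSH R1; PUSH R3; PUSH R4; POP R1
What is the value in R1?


Stack trace (top is rightmost):
  MOV R3, 31  → R3 = 31
  MOV R1, 30  → R1 = 30
  MOV R4, 89  → R4 = 89
  PUSH R1  → stack: [30]
  PUSH R3  → stack: [30, 31]
  PUSH R4  → stack: [30, 31, 89]
  POP R1  → R1 = 89, stack: [30, 31]
Final: R1 = 89

89


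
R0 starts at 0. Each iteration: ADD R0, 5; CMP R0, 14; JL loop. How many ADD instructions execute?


Loop trace (R0 starts at 0, target 14, step 5):
  ADD #1: R0 = 0 + 5 = 5  → 5 < 14, loop
  ADD #2: R0 = 5 + 5 = 10  → 10 < 14, loop
  ADD #3: R0 = 10 + 5 = 15  → 15 >= 14, exit
Total ADD instructions: 3

3


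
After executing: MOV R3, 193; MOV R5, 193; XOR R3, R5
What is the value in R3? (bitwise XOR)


Register state trace:
  MOV R3, 193  → R3 = 193 (0b11000001)
  MOV R5, 193  → R5 = 193 (0b11000001)
  XOR R3, R5  → R3 = 193 XOR 193 = 0 (0b00000000)
Final: R3 = 0

0


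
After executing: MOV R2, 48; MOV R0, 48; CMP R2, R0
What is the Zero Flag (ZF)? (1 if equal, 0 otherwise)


Register state trace:
  MOV R2, 48  → R2 = 48
  MOV R0, 48  → R0 = 48
  CMP R2, R0  → computes 48 - 48 = 0
  Result is zero, so values are equal
ZF = 1

1


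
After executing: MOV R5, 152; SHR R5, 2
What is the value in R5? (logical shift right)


Register state trace:
  MOV R5, 152  → R5 = 152
  SHR R5, 2  → R5 = 152 >> 2 = 152 // 2^2 = 38
Final: R5 = 38

38


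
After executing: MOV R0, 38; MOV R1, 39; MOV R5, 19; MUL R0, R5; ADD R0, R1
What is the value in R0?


Register state trace:
  MOV R0, 38  → R0 = 38
  MOV R1, 39  → R1 = 39
  MOV R5, 19  → R5 = 19
  MUL R0, R5  → R0 = 38 * 19 = 722
  ADD R0, R1  → R0 = 722 + 39 = 761
Final: R0 = 761

761


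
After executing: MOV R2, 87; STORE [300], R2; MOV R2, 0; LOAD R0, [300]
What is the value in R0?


Register and memory trace:
  MOV R2, 87  → R2 = 87
  STORE [300], R2  → mem[300] = 87
  MOV R2, 0  → R2 = 0
  LOAD R0, [300]  → R0 = mem[300] = 87
Final: R0 = 87

87


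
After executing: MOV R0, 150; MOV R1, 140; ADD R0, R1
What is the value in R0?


Register state trace:
  MOV R0, 150  → R0 = 150
  MOV R1, 140  → R1 = 140
  ADD R0, R1  → R0 = 150 + 140 = 290
Final: R0 = 290

290


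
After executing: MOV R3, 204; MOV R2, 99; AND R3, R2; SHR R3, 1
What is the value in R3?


Register state trace:
  MOV R3, 204  → R3 = 204 (0b11001100)
  MOV R2, 99  → R2 = 99 (0b01100011)
  AND R3, R2  → R3 = 204 AND 99 = 64 (0b01000000)
  SHR R3, 1  → R3 = 64 >> 1 = 32
Final: R3 = 32

32


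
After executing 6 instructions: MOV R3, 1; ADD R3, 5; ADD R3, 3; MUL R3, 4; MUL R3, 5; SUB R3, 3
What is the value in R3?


Register state trace:
  MOV R3, 1  → R3 = 1
  ADD R3, 5  → R3 = 1 + 5 = 6
  ADD R3, 3  → R3 = 6 + 3 = 9
  MUL R3, 4  → R3 = 9 * 4 = 36
  MUL R3, 5  → R3 = 36 * 5 = 180
  SUB R3, 3  → R3 = 180 - 3 = 177
Final: R3 = 177

177


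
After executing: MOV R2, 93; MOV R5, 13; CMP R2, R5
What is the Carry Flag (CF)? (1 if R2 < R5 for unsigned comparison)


Register state trace:
  MOV R2, 93  → R2 = 93
  MOV R5, 13  → R5 = 13
  CMP R2, R5  → unsigned 93 - 13: no borrow
  93 >= 13, so CF = 0
CF = 0

0


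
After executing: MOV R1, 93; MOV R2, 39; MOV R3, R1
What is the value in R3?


Register state trace:
  MOV R1, 93  → R1 = 93
  MOV R2, 39  → R2 = 39
  MOV R3, R1  → R3 = 93
Final: R3 = 93

93
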